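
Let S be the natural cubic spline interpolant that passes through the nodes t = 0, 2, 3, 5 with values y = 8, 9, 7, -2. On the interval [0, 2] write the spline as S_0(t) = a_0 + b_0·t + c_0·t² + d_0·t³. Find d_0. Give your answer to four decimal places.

Let M_i = S''(x_i). Step sizes h_i = 2, 1, 2; slopes of the chords Δ_i = (y_(i+1) - y_i)/h_i = 1/2, -2, -9/2.
  2·M_0 + 6·M_1 + 1·M_2 = 6(Δ_1 - Δ_0) = -15
  1·M_1 + 6·M_2 + 2·M_3 = 6(Δ_2 - Δ_1) = -15
Natural end conditions: M_0 = M_3 = 0.
Solving: M_0 = 0, M_1 = -15/7, M_2 = -15/7, M_3 = 0.
On [0, 2], with S_0(t) = a_0 + b_0·t + c_0·t² + d_0·t³: c_0 = M_0/2 = 0, d_0 = (M_1 - M_0)/(6h_0) = -5/28, b_0 = Δ_0 - h_0(2M_0 + M_1)/6 = 17/14.

-0.1786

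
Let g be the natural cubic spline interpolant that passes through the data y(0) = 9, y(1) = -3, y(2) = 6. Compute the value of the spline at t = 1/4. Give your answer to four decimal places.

With m_i denoting the second derivative at x_i, h_i = 1, 1, and Δ_i = (y_(i+1) − y_i)/h_i = -12, 9:
  1·m_0 + 4·m_1 + 1·m_2 = 6(Δ_1 - Δ_0) = 126
Natural end conditions: m_0 = m_2 = 0.
Hence m_0 = 0, m_1 = 63/2, m_2 = 0.
On [0, 1], g(t) = 9 - 69/4·t + 0·t² + 21/4·t³.
With t = 1/4: g(1/4) = 1221/256.

4.7695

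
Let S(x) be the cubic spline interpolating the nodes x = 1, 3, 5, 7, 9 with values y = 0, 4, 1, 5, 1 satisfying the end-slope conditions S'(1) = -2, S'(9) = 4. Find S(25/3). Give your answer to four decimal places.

Let σ_i = S''(x_i). Step sizes h_i = 2, 2, 2, 2; slopes of the chords Δ_i = (y_(i+1) - y_i)/h_i = 2, -3/2, 2, -2.
  2·σ_0 + 8·σ_1 + 2·σ_2 = 6(Δ_1 - Δ_0) = -21
  2·σ_1 + 8·σ_2 + 2·σ_3 = 6(Δ_2 - Δ_1) = 21
  2·σ_2 + 8·σ_3 + 2·σ_4 = 6(Δ_3 - Δ_2) = -24
Clamped end conditions give two more equations: 2h_0·σ_0 + h_0·σ_1 = 6(Δ_0 - S'(1)) = 24 and h_3·σ_3 + 2h_3·σ_4 = 6(S'(9) - Δ_3) = 36.
Forward elimination and back-substitution give σ_0 = 1035/112, σ_1 = -363/56, σ_2 = 99/16, σ_3 = -435/56, σ_4 = 1443/112.
On [7, 9], S(x) = 5 - 125/112·(x - 7) - 435/112·(x - 7)² + 771/448·(x - 7)³.
With (x - 7) = 4/3: S(25/3) = 173/252.

0.6865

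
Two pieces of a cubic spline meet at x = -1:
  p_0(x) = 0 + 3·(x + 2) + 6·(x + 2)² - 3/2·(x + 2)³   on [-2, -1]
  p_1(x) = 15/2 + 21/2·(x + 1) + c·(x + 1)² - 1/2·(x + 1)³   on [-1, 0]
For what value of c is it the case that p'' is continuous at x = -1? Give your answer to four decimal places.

p_0''(x) = 12 - 9·(x + 2), so p_0''(-1) = 3. On the right, p_1''(-1) = 2c, so c = 3/2.

1.5000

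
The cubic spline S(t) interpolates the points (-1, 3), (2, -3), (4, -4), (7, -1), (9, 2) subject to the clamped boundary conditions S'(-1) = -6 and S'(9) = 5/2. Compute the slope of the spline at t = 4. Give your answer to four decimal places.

0.0517

Write M_i for S''(x_i). With h_i = 3, 2, 3, 2 and divided differences Δ_i = -2, -1/2, 1, 3/2, the continuity of S' gives the tridiagonal system
  3·M_0 + 10·M_1 + 2·M_2 = 6(Δ_1 - Δ_0) = 9
  2·M_1 + 10·M_2 + 3·M_3 = 6(Δ_2 - Δ_1) = 9
  3·M_2 + 10·M_3 + 2·M_4 = 6(Δ_3 - Δ_2) = 3
Clamped end conditions give two more equations: 2h_0·M_0 + h_0·M_1 = 6(Δ_0 - S'(-1)) = 24 and h_3·M_3 + 2h_3·M_4 = 6(S'(9) - Δ_3) = 6.
Hence M_0 = 125/29, M_1 = -18/29, M_2 = 33/29, M_3 = -11/29, M_4 = 49/29.
On [4, 7], S'(t) = b_2 + 2c_2·(t - 4) + 3d_2·(t - 4)² with b_2 = Δ_2 - h_2(2M_2 + M_3)/6 = 3/58, c_2 = M_2/2 = 33/58, d_2 = (M_3 - M_2)/(6h_2) = -22/261. So S'(4) = 3/58.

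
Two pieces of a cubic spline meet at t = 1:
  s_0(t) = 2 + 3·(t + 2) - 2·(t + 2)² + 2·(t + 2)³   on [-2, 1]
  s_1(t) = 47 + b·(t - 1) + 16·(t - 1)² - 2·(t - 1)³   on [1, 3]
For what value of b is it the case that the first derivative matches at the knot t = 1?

45

s_0'(t) = 3 - 4·(t + 2) + 6·(t + 2)², so s_0'(1) = 45. On the right, s_1'(1) = b, so b = 45.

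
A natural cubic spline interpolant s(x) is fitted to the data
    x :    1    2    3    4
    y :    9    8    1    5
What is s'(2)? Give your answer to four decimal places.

Put σ_i = s'' at the i-th knot. Here h = (1, 1, 1) and Δ = (-1, -7, 4), so the interior equations h_(i-1)·σ_(i-1) + 2(h_(i-1)+h_i)·σ_i + h_i·σ_(i+1) = 6(Δ_i − Δ_(i-1)) read
  1·σ_0 + 4·σ_1 + 1·σ_2 = 6(Δ_1 - Δ_0) = -36
  1·σ_1 + 4·σ_2 + 1·σ_3 = 6(Δ_2 - Δ_1) = 66
Natural end conditions: σ_0 = σ_3 = 0.
Solving: σ_0 = 0, σ_1 = -14, σ_2 = 20, σ_3 = 0.
On [2, 3], s'(x) = b_1 + 2c_1·(x - 2) + 3d_1·(x - 2)² with b_1 = Δ_1 - h_1(2σ_1 + σ_2)/6 = -17/3, c_1 = σ_1/2 = -7, d_1 = (σ_2 - σ_1)/(6h_1) = 17/3. So s'(2) = -17/3.

-5.6667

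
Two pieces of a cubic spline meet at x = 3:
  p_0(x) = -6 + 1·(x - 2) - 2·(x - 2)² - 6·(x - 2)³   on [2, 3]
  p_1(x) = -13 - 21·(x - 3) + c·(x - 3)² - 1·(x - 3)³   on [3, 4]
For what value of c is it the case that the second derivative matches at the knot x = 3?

-20

p_0''(x) = -4 - 36·(x - 2), so p_0''(3) = -40. On the right, p_1''(3) = 2c, so c = -20.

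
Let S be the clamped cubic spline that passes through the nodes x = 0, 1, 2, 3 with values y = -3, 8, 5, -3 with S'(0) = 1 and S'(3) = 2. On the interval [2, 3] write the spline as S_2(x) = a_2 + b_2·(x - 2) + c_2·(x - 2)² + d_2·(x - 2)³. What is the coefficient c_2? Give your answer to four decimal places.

With M_i denoting the second derivative at x_i, h_i = 1, 1, 1, and Δ_i = (y_(i+1) − y_i)/h_i = 11, -3, -8:
  1·M_0 + 4·M_1 + 1·M_2 = 6(Δ_1 - Δ_0) = -84
  1·M_1 + 4·M_2 + 1·M_3 = 6(Δ_2 - Δ_1) = -30
Clamped end conditions give two more equations: 2h_0·M_0 + h_0·M_1 = 6(Δ_0 - S'(0)) = 60 and h_2·M_2 + 2h_2·M_3 = 6(S'(3) - Δ_2) = 60.
Solving the tridiagonal system: M_0 = 676/15, M_1 = -452/15, M_2 = -128/15, M_3 = 514/15.
On [2, 3], with S_2(x) = a_2 + b_2·(x - 2) + c_2·(x - 2)² + d_2·(x - 2)³: c_2 = M_2/2 = -64/15, d_2 = (M_3 - M_2)/(6h_2) = 107/15, b_2 = Δ_2 - h_2(2M_2 + M_3)/6 = -163/15.

-4.2667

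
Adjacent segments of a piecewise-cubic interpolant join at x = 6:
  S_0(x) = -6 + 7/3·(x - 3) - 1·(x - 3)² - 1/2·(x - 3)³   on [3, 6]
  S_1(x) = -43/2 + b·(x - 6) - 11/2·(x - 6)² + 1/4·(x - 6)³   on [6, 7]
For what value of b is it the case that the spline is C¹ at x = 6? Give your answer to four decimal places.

S_0'(x) = 7/3 - 2·(x - 3) - 3/2·(x - 3)², so S_0'(6) = -103/6. On the right, S_1'(6) = b, so b = -103/6.

-17.1667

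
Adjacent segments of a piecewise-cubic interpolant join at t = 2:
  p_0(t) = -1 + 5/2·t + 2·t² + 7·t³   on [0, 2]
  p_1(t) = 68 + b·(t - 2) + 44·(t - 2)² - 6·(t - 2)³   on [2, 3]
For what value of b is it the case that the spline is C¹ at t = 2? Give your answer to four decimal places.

94.5000

p_0'(t) = 5/2 + 4·t + 21·t², so p_0'(2) = 189/2. On the right, p_1'(2) = b, so b = 189/2.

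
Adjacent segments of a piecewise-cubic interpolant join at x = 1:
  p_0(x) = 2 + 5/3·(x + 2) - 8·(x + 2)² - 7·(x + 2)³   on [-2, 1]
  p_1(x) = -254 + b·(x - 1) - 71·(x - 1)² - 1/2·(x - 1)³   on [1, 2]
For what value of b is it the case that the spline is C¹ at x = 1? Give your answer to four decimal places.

-235.3333

p_0'(x) = 5/3 - 16·(x + 2) - 21·(x + 2)², so p_0'(1) = -706/3. On the right, p_1'(1) = b, so b = -706/3.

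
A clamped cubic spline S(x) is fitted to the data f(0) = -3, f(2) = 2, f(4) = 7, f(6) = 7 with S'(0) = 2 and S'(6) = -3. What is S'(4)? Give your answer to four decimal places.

Let M_i = S''(x_i). Step sizes h_i = 2, 2, 2; slopes of the chords Δ_i = (y_(i+1) - y_i)/h_i = 5/2, 5/2, 0.
  2·M_0 + 8·M_1 + 2·M_2 = 6(Δ_1 - Δ_0) = 0
  2·M_1 + 8·M_2 + 2·M_3 = 6(Δ_2 - Δ_1) = -15
Clamped end conditions give two more equations: 2h_0·M_0 + h_0·M_1 = 6(Δ_0 - S'(0)) = 3 and h_2·M_2 + 2h_2·M_3 = 6(S'(6) - Δ_2) = -18.
Forward elimination and back-substitution give M_0 = 11/15, M_1 = 1/30, M_2 = -13/15, M_3 = -61/15.
On [4, 6], S'(x) = b_2 + 2c_2·(x - 4) + 3d_2·(x - 4)² with b_2 = Δ_2 - h_2(2M_2 + M_3)/6 = 29/15, c_2 = M_2/2 = -13/30, d_2 = (M_3 - M_2)/(6h_2) = -4/15. So S'(4) = 29/15.

1.9333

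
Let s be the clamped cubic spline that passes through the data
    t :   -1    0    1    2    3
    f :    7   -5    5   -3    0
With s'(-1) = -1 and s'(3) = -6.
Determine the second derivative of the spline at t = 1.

-53

Let M_i = s''(x_i). Step sizes h_i = 1, 1, 1, 1; slopes of the chords Δ_i = (y_(i+1) - y_i)/h_i = -12, 10, -8, 3.
  1·M_0 + 4·M_1 + 1·M_2 = 6(Δ_1 - Δ_0) = 132
  1·M_1 + 4·M_2 + 1·M_3 = 6(Δ_2 - Δ_1) = -108
  1·M_2 + 4·M_3 + 1·M_4 = 6(Δ_3 - Δ_2) = 66
Clamped end conditions give two more equations: 2h_0·M_0 + h_0·M_1 = 6(Δ_0 - s'(-1)) = -66 and h_3·M_3 + 2h_3·M_4 = 6(s'(3) - Δ_3) = -54.
Solving the tridiagonal system: M_0 = -449/7, M_1 = 436/7, M_2 = -53, M_3 = 292/7, M_4 = -335/7.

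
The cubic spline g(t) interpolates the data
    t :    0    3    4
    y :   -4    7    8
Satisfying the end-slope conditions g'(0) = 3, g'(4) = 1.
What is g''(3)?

With m_i denoting the second derivative at x_i, h_i = 3, 1, and Δ_i = (y_(i+1) − y_i)/h_i = 11/3, 1:
  3·m_0 + 8·m_1 + 1·m_2 = 6(Δ_1 - Δ_0) = -16
Clamped end conditions give two more equations: 2h_0·m_0 + h_0·m_1 = 6(Δ_0 - g'(0)) = 4 and h_1·m_1 + 2h_1·m_2 = 6(g'(4) - Δ_1) = 0.
Solving: m_0 = 13/6, m_1 = -3, m_2 = 3/2.

-3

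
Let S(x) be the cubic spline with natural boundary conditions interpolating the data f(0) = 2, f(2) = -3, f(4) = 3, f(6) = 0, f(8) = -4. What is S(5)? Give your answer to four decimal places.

2.5179

Let m_i = S''(x_i). Step sizes h_i = 2, 2, 2, 2; slopes of the chords Δ_i = (y_(i+1) - y_i)/h_i = -5/2, 3, -3/2, -2.
  2·m_0 + 8·m_1 + 2·m_2 = 6(Δ_1 - Δ_0) = 33
  2·m_1 + 8·m_2 + 2·m_3 = 6(Δ_2 - Δ_1) = -27
  2·m_2 + 8·m_3 + 2·m_4 = 6(Δ_3 - Δ_2) = -3
Natural end conditions: m_0 = m_4 = 0.
Solving the tridiagonal system: m_0 = 0, m_1 = 75/14, m_2 = -69/14, m_3 = 6/7, m_4 = 0.
On [4, 6], S(x) = 3 + 3/2·(x - 4) - 69/28·(x - 4)² + 27/56·(x - 4)³.
With (x - 4) = 1: S(5) = 141/56.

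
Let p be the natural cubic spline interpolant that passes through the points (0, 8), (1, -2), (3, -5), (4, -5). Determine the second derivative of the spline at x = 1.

9

Let M_i = p''(x_i). Step sizes h_i = 1, 2, 1; slopes of the chords Δ_i = (y_(i+1) - y_i)/h_i = -10, -3/2, 0.
  1·M_0 + 6·M_1 + 2·M_2 = 6(Δ_1 - Δ_0) = 51
  2·M_1 + 6·M_2 + 1·M_3 = 6(Δ_2 - Δ_1) = 9
Natural end conditions: M_0 = M_3 = 0.
Solving the tridiagonal system: M_0 = 0, M_1 = 9, M_2 = -3/2, M_3 = 0.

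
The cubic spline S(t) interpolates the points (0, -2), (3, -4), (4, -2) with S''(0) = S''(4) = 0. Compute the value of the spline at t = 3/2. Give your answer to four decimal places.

-4.1250

Write M_i for S''(x_i). With h_i = 3, 1 and divided differences Δ_i = -2/3, 2, the continuity of S' gives the tridiagonal system
  3·M_0 + 8·M_1 + 1·M_2 = 6(Δ_1 - Δ_0) = 16
Natural end conditions: M_0 = M_2 = 0.
Solving: M_0 = 0, M_1 = 2, M_2 = 0.
On [0, 3], S(t) = -2 - 5/3·t + 0·t² + 1/9·t³.
With t = 3/2: S(3/2) = -33/8.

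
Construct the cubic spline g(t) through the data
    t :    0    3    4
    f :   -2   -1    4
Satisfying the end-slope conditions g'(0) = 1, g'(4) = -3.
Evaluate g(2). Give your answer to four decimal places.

With σ_i denoting the second derivative at x_i, h_i = 3, 1, and Δ_i = (y_(i+1) − y_i)/h_i = 1/3, 5:
  3·σ_0 + 8·σ_1 + 1·σ_2 = 6(Δ_1 - Δ_0) = 28
Clamped end conditions give two more equations: 2h_0·σ_0 + h_0·σ_1 = 6(Δ_0 - g'(0)) = -4 and h_1·σ_1 + 2h_1·σ_2 = 6(g'(4) - Δ_1) = -48.
Solving: σ_0 = -31/6, σ_1 = 9, σ_2 = -57/2.
On [0, 3], g(t) = -2 + 1·t - 31/12·t² + 85/108·t³.
With t = 2: g(2) = -109/27.

-4.0370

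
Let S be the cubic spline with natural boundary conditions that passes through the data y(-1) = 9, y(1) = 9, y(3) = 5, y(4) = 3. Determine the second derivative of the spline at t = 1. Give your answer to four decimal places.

Let m_i = S''(x_i). Step sizes h_i = 2, 2, 1; slopes of the chords Δ_i = (y_(i+1) - y_i)/h_i = 0, -2, -2.
  2·m_0 + 8·m_1 + 2·m_2 = 6(Δ_1 - Δ_0) = -12
  2·m_1 + 6·m_2 + 1·m_3 = 6(Δ_2 - Δ_1) = 0
Natural end conditions: m_0 = m_3 = 0.
Solving the tridiagonal system: m_0 = 0, m_1 = -18/11, m_2 = 6/11, m_3 = 0.

-1.6364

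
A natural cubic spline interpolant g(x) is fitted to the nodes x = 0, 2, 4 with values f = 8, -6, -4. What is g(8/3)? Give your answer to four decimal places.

With M_i denoting the second derivative at x_i, h_i = 2, 2, and Δ_i = (y_(i+1) − y_i)/h_i = -7, 1:
  2·M_0 + 8·M_1 + 2·M_2 = 6(Δ_1 - Δ_0) = 48
Natural end conditions: M_0 = M_2 = 0.
Solving the tridiagonal system: M_0 = 0, M_1 = 6, M_2 = 0.
On [2, 4], g(x) = -6 - 3·(x - 2) + 3·(x - 2)² - 1/2·(x - 2)³.
With (x - 2) = 2/3: g(8/3) = -184/27.

-6.8148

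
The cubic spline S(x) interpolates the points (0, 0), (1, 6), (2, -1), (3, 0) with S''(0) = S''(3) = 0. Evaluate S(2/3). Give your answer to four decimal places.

Put σ_i = S'' at the i-th knot. Here h = (1, 1, 1) and Δ = (6, -7, 1), so the interior equations h_(i-1)·σ_(i-1) + 2(h_(i-1)+h_i)·σ_i + h_i·σ_(i+1) = 6(Δ_i − Δ_(i-1)) read
  1·σ_0 + 4·σ_1 + 1·σ_2 = 6(Δ_1 - Δ_0) = -78
  1·σ_1 + 4·σ_2 + 1·σ_3 = 6(Δ_2 - Δ_1) = 48
Natural end conditions: σ_0 = σ_3 = 0.
Solving: σ_0 = 0, σ_1 = -24, σ_2 = 18, σ_3 = 0.
On [0, 1], S(x) = 0 + 10·x + 0·x² - 4·x³.
With x = 2/3: S(2/3) = 148/27.

5.4815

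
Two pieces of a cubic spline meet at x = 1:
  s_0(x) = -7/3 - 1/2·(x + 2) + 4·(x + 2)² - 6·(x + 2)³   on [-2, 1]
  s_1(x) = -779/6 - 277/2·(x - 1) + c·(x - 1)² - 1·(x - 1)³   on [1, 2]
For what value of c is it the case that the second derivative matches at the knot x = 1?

-50

s_0''(x) = 8 - 36·(x + 2), so s_0''(1) = -100. On the right, s_1''(1) = 2c, so c = -50.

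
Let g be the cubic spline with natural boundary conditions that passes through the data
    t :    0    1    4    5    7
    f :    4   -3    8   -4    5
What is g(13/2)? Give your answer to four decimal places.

Write m_i for g''(x_i). With h_i = 1, 3, 1, 2 and divided differences Δ_i = -7, 11/3, -12, 9/2, the continuity of g' gives the tridiagonal system
  1·m_0 + 8·m_1 + 3·m_2 = 6(Δ_1 - Δ_0) = 64
  3·m_1 + 8·m_2 + 1·m_3 = 6(Δ_2 - Δ_1) = -94
  1·m_2 + 6·m_3 + 2·m_4 = 6(Δ_3 - Δ_2) = 99
Natural end conditions: m_0 = m_4 = 0.
Forward elimination and back-substitution give m_0 = 0, m_1 = 4997/322, m_2 = -3228/161, m_3 = 6389/322, m_4 = 0.
On [5, 7], g(t) = -4 - 8431/966·(t - 5) + 6389/644·(t - 5)² - 6389/3864·(t - 5)³.
With (t - 5) = 3/2: g(13/2) = -3609/10304.

-0.3503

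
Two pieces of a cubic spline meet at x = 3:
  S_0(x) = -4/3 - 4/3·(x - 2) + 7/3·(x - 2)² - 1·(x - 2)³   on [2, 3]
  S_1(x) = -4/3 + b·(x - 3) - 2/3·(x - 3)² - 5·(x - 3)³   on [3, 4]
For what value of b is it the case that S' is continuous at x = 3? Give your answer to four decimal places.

S_0'(x) = -4/3 + 14/3·(x - 2) - 3·(x - 2)², so S_0'(3) = 1/3. On the right, S_1'(3) = b, so b = 1/3.

0.3333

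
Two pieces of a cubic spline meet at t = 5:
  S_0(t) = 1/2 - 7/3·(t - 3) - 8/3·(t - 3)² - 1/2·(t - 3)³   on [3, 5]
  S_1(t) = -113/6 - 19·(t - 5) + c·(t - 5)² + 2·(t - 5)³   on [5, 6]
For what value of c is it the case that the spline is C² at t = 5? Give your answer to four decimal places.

S_0''(t) = -16/3 - 3·(t - 3), so S_0''(5) = -34/3. On the right, S_1''(5) = 2c, so c = -17/3.

-5.6667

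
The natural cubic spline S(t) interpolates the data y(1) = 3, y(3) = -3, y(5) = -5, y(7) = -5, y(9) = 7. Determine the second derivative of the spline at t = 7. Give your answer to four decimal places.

With m_i denoting the second derivative at x_i, h_i = 2, 2, 2, 2, and Δ_i = (y_(i+1) − y_i)/h_i = -3, -1, 0, 6:
  2·m_0 + 8·m_1 + 2·m_2 = 6(Δ_1 - Δ_0) = 12
  2·m_1 + 8·m_2 + 2·m_3 = 6(Δ_2 - Δ_1) = 6
  2·m_2 + 8·m_3 + 2·m_4 = 6(Δ_3 - Δ_2) = 36
Natural end conditions: m_0 = m_4 = 0.
Solving the tridiagonal system: m_0 = 0, m_1 = 12/7, m_2 = -6/7, m_3 = 33/7, m_4 = 0.

4.7143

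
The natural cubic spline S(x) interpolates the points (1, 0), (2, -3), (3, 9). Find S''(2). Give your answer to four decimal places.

22.5000

With σ_i denoting the second derivative at x_i, h_i = 1, 1, and Δ_i = (y_(i+1) − y_i)/h_i = -3, 12:
  1·σ_0 + 4·σ_1 + 1·σ_2 = 6(Δ_1 - Δ_0) = 90
Natural end conditions: σ_0 = σ_2 = 0.
Solving: σ_0 = 0, σ_1 = 45/2, σ_2 = 0.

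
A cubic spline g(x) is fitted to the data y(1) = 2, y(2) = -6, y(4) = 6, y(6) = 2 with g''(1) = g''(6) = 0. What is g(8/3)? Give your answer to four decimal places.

-4.2626

Write M_i for g''(x_i). With h_i = 1, 2, 2 and divided differences Δ_i = -8, 6, -2, the continuity of g' gives the tridiagonal system
  1·M_0 + 6·M_1 + 2·M_2 = 6(Δ_1 - Δ_0) = 84
  2·M_1 + 8·M_2 + 2·M_3 = 6(Δ_2 - Δ_1) = -48
Natural end conditions: M_0 = M_3 = 0.
Hence M_0 = 0, M_1 = 192/11, M_2 = -114/11, M_3 = 0.
On [2, 4], g(x) = -6 - 24/11·(x - 2) + 96/11·(x - 2)² - 51/22·(x - 2)³.
With (x - 2) = 2/3: g(8/3) = -422/99.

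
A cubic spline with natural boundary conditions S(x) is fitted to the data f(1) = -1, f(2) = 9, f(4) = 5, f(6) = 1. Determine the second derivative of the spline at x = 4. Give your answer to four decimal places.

3.2727

With σ_i denoting the second derivative at x_i, h_i = 1, 2, 2, and Δ_i = (y_(i+1) − y_i)/h_i = 10, -2, -2:
  1·σ_0 + 6·σ_1 + 2·σ_2 = 6(Δ_1 - Δ_0) = -72
  2·σ_1 + 8·σ_2 + 2·σ_3 = 6(Δ_2 - Δ_1) = 0
Natural end conditions: σ_0 = σ_3 = 0.
Solving: σ_0 = 0, σ_1 = -144/11, σ_2 = 36/11, σ_3 = 0.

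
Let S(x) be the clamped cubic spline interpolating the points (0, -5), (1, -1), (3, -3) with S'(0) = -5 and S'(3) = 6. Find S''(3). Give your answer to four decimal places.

19.1667

Let M_i = S''(x_i). Step sizes h_i = 1, 2; slopes of the chords Δ_i = (y_(i+1) - y_i)/h_i = 4, -1.
  1·M_0 + 6·M_1 + 2·M_2 = 6(Δ_1 - Δ_0) = -30
Clamped end conditions give two more equations: 2h_0·M_0 + h_0·M_1 = 6(Δ_0 - S'(0)) = 54 and h_1·M_1 + 2h_1·M_2 = 6(S'(3) - Δ_1) = 42.
Hence M_0 = 107/3, M_1 = -52/3, M_2 = 115/6.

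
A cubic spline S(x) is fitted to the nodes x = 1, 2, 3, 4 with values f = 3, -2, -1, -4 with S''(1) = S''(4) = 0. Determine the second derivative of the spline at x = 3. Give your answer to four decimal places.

-8.8000

Let σ_i = S''(x_i). Step sizes h_i = 1, 1, 1; slopes of the chords Δ_i = (y_(i+1) - y_i)/h_i = -5, 1, -3.
  1·σ_0 + 4·σ_1 + 1·σ_2 = 6(Δ_1 - Δ_0) = 36
  1·σ_1 + 4·σ_2 + 1·σ_3 = 6(Δ_2 - Δ_1) = -24
Natural end conditions: σ_0 = σ_3 = 0.
Solving the tridiagonal system: σ_0 = 0, σ_1 = 56/5, σ_2 = -44/5, σ_3 = 0.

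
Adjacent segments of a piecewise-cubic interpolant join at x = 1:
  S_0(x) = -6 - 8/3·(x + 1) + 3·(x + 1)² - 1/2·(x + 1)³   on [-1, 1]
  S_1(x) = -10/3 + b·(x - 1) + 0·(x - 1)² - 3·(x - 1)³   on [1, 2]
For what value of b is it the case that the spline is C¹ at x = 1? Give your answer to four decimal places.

3.3333

S_0'(x) = -8/3 + 6·(x + 1) - 3/2·(x + 1)², so S_0'(1) = 10/3. On the right, S_1'(1) = b, so b = 10/3.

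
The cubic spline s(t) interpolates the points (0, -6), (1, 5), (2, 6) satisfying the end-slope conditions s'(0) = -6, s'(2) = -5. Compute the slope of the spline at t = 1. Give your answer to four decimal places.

Put m_i = s'' at the i-th knot. Here h = (1, 1) and Δ = (11, 1), so the interior equations h_(i-1)·m_(i-1) + 2(h_(i-1)+h_i)·m_i + h_i·m_(i+1) = 6(Δ_i − Δ_(i-1)) read
  1·m_0 + 4·m_1 + 1·m_2 = 6(Δ_1 - Δ_0) = -60
Clamped end conditions give two more equations: 2h_0·m_0 + h_0·m_1 = 6(Δ_0 - s'(0)) = 102 and h_1·m_1 + 2h_1·m_2 = 6(s'(2) - Δ_1) = -36.
Forward elimination and back-substitution give m_0 = 133/2, m_1 = -31, m_2 = -5/2.
On [1, 2], s'(t) = b_1 + 2c_1·(t - 1) + 3d_1·(t - 1)² with b_1 = Δ_1 - h_1(2m_1 + m_2)/6 = 47/4, c_1 = m_1/2 = -31/2, d_1 = (m_2 - m_1)/(6h_1) = 19/4. So s'(1) = 47/4.

11.7500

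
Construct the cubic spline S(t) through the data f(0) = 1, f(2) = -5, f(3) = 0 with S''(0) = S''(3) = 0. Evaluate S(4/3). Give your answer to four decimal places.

Write σ_i for S''(x_i). With h_i = 2, 1 and divided differences Δ_i = -3, 5, the continuity of S' gives the tridiagonal system
  2·σ_0 + 6·σ_1 + 1·σ_2 = 6(Δ_1 - Δ_0) = 48
Natural end conditions: σ_0 = σ_2 = 0.
Forward elimination and back-substitution give σ_0 = 0, σ_1 = 8, σ_2 = 0.
On [0, 2], S(t) = 1 - 17/3·t + 0·t² + 2/3·t³.
With t = 4/3: S(4/3) = -403/81.

-4.9753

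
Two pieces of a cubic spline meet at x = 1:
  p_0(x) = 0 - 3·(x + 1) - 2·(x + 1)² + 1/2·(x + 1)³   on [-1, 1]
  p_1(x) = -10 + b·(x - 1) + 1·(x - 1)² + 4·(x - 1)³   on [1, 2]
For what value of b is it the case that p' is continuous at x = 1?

-5

p_0'(x) = -3 - 4·(x + 1) + 3/2·(x + 1)², so p_0'(1) = -5. On the right, p_1'(1) = b, so b = -5.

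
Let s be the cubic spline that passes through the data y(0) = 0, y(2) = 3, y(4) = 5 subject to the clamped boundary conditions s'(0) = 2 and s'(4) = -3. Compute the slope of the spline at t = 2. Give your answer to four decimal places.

2.1250

Write m_i for s''(x_i). With h_i = 2, 2 and divided differences Δ_i = 3/2, 1, the continuity of s' gives the tridiagonal system
  2·m_0 + 8·m_1 + 2·m_2 = 6(Δ_1 - Δ_0) = -3
Clamped end conditions give two more equations: 2h_0·m_0 + h_0·m_1 = 6(Δ_0 - s'(0)) = -3 and h_1·m_1 + 2h_1·m_2 = 6(s'(4) - Δ_1) = -24.
Hence m_0 = -13/8, m_1 = 7/4, m_2 = -55/8.
On [2, 4], s'(t) = b_1 + 2c_1·(t - 2) + 3d_1·(t - 2)² with b_1 = Δ_1 - h_1(2m_1 + m_2)/6 = 17/8, c_1 = m_1/2 = 7/8, d_1 = (m_2 - m_1)/(6h_1) = -23/32. So s'(2) = 17/8.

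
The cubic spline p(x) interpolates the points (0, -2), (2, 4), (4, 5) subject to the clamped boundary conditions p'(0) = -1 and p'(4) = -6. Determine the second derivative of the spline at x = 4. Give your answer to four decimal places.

-9.1250

Write m_i for p''(x_i). With h_i = 2, 2 and divided differences Δ_i = 3, 1/2, the continuity of p' gives the tridiagonal system
  2·m_0 + 8·m_1 + 2·m_2 = 6(Δ_1 - Δ_0) = -15
Clamped end conditions give two more equations: 2h_0·m_0 + h_0·m_1 = 6(Δ_0 - p'(0)) = 24 and h_1·m_1 + 2h_1·m_2 = 6(p'(4) - Δ_1) = -39.
Forward elimination and back-substitution give m_0 = 53/8, m_1 = -5/4, m_2 = -73/8.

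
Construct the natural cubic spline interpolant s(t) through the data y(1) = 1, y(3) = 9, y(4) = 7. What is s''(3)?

Put M_i = s'' at the i-th knot. Here h = (2, 1) and Δ = (4, -2), so the interior equations h_(i-1)·M_(i-1) + 2(h_(i-1)+h_i)·M_i + h_i·M_(i+1) = 6(Δ_i − Δ_(i-1)) read
  2·M_0 + 6·M_1 + 1·M_2 = 6(Δ_1 - Δ_0) = -36
Natural end conditions: M_0 = M_2 = 0.
Solving: M_0 = 0, M_1 = -6, M_2 = 0.

-6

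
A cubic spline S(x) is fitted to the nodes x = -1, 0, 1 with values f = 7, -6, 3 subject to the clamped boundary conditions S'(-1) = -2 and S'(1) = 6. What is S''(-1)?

-62

Put M_i = S'' at the i-th knot. Here h = (1, 1) and Δ = (-13, 9), so the interior equations h_(i-1)·M_(i-1) + 2(h_(i-1)+h_i)·M_i + h_i·M_(i+1) = 6(Δ_i − Δ_(i-1)) read
  1·M_0 + 4·M_1 + 1·M_2 = 6(Δ_1 - Δ_0) = 132
Clamped end conditions give two more equations: 2h_0·M_0 + h_0·M_1 = 6(Δ_0 - S'(-1)) = -66 and h_1·M_1 + 2h_1·M_2 = 6(S'(1) - Δ_1) = -18.
Solving the tridiagonal system: M_0 = -62, M_1 = 58, M_2 = -38.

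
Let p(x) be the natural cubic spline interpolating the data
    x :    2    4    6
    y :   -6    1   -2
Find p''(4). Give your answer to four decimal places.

Let M_i = p''(x_i). Step sizes h_i = 2, 2; slopes of the chords Δ_i = (y_(i+1) - y_i)/h_i = 7/2, -3/2.
  2·M_0 + 8·M_1 + 2·M_2 = 6(Δ_1 - Δ_0) = -30
Natural end conditions: M_0 = M_2 = 0.
Forward elimination and back-substitution give M_0 = 0, M_1 = -15/4, M_2 = 0.

-3.7500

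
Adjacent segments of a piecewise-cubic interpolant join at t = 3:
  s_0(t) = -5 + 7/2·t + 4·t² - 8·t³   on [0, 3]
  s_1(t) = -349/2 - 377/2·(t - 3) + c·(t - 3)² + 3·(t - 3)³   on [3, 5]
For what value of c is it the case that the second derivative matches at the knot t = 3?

s_0''(t) = 8 - 48·t, so s_0''(3) = -136. On the right, s_1''(3) = 2c, so c = -68.

-68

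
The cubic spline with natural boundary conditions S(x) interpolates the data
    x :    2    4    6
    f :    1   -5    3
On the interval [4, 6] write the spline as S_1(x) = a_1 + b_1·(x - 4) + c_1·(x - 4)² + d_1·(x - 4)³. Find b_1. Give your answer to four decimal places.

0.5000

Let m_i = S''(x_i). Step sizes h_i = 2, 2; slopes of the chords Δ_i = (y_(i+1) - y_i)/h_i = -3, 4.
  2·m_0 + 8·m_1 + 2·m_2 = 6(Δ_1 - Δ_0) = 42
Natural end conditions: m_0 = m_2 = 0.
Forward elimination and back-substitution give m_0 = 0, m_1 = 21/4, m_2 = 0.
On [4, 6], with S_1(x) = a_1 + b_1·(x - 4) + c_1·(x - 4)² + d_1·(x - 4)³: c_1 = m_1/2 = 21/8, d_1 = (m_2 - m_1)/(6h_1) = -7/16, b_1 = Δ_1 - h_1(2m_1 + m_2)/6 = 1/2.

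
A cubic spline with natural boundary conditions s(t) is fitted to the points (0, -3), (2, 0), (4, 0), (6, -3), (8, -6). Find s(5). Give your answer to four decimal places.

With M_i denoting the second derivative at x_i, h_i = 2, 2, 2, 2, and Δ_i = (y_(i+1) − y_i)/h_i = 3/2, 0, -3/2, -3/2:
  2·M_0 + 8·M_1 + 2·M_2 = 6(Δ_1 - Δ_0) = -9
  2·M_1 + 8·M_2 + 2·M_3 = 6(Δ_2 - Δ_1) = -9
  2·M_2 + 8·M_3 + 2·M_4 = 6(Δ_3 - Δ_2) = 0
Natural end conditions: M_0 = M_4 = 0.
Solving: M_0 = 0, M_1 = -99/112, M_2 = -27/28, M_3 = 27/112, M_4 = 0.
On [4, 6], s(t) = 0 - 15/16·(t - 4) - 27/56·(t - 4)² + 45/448·(t - 4)³.
With (t - 4) = 1: s(5) = -591/448.

-1.3192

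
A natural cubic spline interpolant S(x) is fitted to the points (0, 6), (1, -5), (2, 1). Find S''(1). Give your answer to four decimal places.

With σ_i denoting the second derivative at x_i, h_i = 1, 1, and Δ_i = (y_(i+1) − y_i)/h_i = -11, 6:
  1·σ_0 + 4·σ_1 + 1·σ_2 = 6(Δ_1 - Δ_0) = 102
Natural end conditions: σ_0 = σ_2 = 0.
Solving the tridiagonal system: σ_0 = 0, σ_1 = 51/2, σ_2 = 0.

25.5000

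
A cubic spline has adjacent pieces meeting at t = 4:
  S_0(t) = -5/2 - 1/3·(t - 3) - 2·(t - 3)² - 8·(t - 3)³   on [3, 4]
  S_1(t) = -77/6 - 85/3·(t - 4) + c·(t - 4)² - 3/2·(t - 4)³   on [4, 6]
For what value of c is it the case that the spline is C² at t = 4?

S_0''(t) = -4 - 48·(t - 3), so S_0''(4) = -52. On the right, S_1''(4) = 2c, so c = -26.

-26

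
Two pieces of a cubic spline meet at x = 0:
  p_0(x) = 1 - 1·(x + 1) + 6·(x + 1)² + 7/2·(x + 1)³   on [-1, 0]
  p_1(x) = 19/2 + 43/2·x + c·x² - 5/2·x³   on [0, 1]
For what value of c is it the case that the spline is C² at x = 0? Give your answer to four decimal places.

16.5000

p_0''(x) = 12 + 21·(x + 1), so p_0''(0) = 33. On the right, p_1''(0) = 2c, so c = 33/2.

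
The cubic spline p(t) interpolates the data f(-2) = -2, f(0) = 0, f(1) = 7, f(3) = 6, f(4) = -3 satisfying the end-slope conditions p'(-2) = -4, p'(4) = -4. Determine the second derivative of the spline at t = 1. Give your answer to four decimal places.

-4.9677

With M_i denoting the second derivative at x_i, h_i = 2, 1, 2, 1, and Δ_i = (y_(i+1) − y_i)/h_i = 1, 7, -1/2, -9:
  2·M_0 + 6·M_1 + 1·M_2 = 6(Δ_1 - Δ_0) = 36
  1·M_1 + 6·M_2 + 2·M_3 = 6(Δ_2 - Δ_1) = -45
  2·M_2 + 6·M_3 + 1·M_4 = 6(Δ_3 - Δ_2) = -51
Clamped end conditions give two more equations: 2h_0·M_0 + h_0·M_1 = 6(Δ_0 - p'(-2)) = 30 and h_3·M_3 + 2h_3·M_4 = 6(p'(4) - Δ_3) = 30.
Solving: M_0 = 152/31, M_1 = 161/31, M_2 = -154/31, M_3 = -316/31, M_4 = 623/31.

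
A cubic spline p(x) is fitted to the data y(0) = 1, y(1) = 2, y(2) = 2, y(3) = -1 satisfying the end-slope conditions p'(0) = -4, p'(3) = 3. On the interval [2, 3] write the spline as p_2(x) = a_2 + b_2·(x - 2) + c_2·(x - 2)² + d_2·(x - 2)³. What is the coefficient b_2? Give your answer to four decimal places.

-3.6667

With M_i denoting the second derivative at x_i, h_i = 1, 1, 1, and Δ_i = (y_(i+1) − y_i)/h_i = 1, 0, -3:
  1·M_0 + 4·M_1 + 1·M_2 = 6(Δ_1 - Δ_0) = -6
  1·M_1 + 4·M_2 + 1·M_3 = 6(Δ_2 - Δ_1) = -18
Clamped end conditions give two more equations: 2h_0·M_0 + h_0·M_1 = 6(Δ_0 - p'(0)) = 30 and h_2·M_2 + 2h_2·M_3 = 6(p'(3) - Δ_2) = 36.
Forward elimination and back-substitution give M_0 = 50/3, M_1 = -10/3, M_2 = -28/3, M_3 = 68/3.
On [2, 3], with p_2(x) = a_2 + b_2·(x - 2) + c_2·(x - 2)² + d_2·(x - 2)³: c_2 = M_2/2 = -14/3, d_2 = (M_3 - M_2)/(6h_2) = 16/3, b_2 = Δ_2 - h_2(2M_2 + M_3)/6 = -11/3.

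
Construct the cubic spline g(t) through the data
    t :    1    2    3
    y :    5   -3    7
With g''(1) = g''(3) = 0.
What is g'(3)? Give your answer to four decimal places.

14.5000

With σ_i denoting the second derivative at x_i, h_i = 1, 1, and Δ_i = (y_(i+1) − y_i)/h_i = -8, 10:
  1·σ_0 + 4·σ_1 + 1·σ_2 = 6(Δ_1 - Δ_0) = 108
Natural end conditions: σ_0 = σ_2 = 0.
Solving the tridiagonal system: σ_0 = 0, σ_1 = 27, σ_2 = 0.
On [2, 3], g'(t) = b_1 + 2c_1·(t - 2) + 3d_1·(t - 2)² with b_1 = Δ_1 - h_1(2σ_1 + σ_2)/6 = 1, c_1 = σ_1/2 = 27/2, d_1 = (σ_2 - σ_1)/(6h_1) = -9/2. So g'(3) = 29/2.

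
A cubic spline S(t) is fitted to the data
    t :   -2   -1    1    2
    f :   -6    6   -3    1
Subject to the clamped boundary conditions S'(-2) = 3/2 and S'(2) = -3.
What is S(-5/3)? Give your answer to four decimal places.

-3.3365

Write σ_i for S''(x_i). With h_i = 1, 2, 1 and divided differences Δ_i = 12, -9/2, 4, the continuity of S' gives the tridiagonal system
  1·σ_0 + 6·σ_1 + 2·σ_2 = 6(Δ_1 - Δ_0) = -99
  2·σ_1 + 6·σ_2 + 1·σ_3 = 6(Δ_2 - Δ_1) = 51
Clamped end conditions give two more equations: 2h_0·σ_0 + h_0·σ_1 = 6(Δ_0 - S'(-2)) = 63 and h_2·σ_2 + 2h_2·σ_3 = 6(S'(2) - Δ_2) = -42.
Solving the tridiagonal system: σ_0 = 1677/35, σ_1 = -1149/35, σ_2 = 876/35, σ_3 = -1173/35.
On [-2, -1], S(t) = -6 + 3/2·(t + 2) + 1677/70·(t + 2)² - 471/35·(t + 2)³.
With (t + 2) = 1/3: S(-5/3) = -1051/315.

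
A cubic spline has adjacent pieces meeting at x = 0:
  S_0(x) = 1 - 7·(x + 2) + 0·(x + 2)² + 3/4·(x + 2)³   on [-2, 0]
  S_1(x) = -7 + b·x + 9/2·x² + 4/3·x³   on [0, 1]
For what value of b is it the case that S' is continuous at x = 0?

2

S_0'(x) = -7 + 0·(x + 2) + 9/4·(x + 2)², so S_0'(0) = 2. On the right, S_1'(0) = b, so b = 2.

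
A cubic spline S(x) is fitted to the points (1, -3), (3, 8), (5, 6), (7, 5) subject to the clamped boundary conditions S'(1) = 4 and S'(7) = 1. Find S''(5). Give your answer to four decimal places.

With m_i denoting the second derivative at x_i, h_i = 2, 2, 2, and Δ_i = (y_(i+1) − y_i)/h_i = 11/2, -1, -1/2:
  2·m_0 + 8·m_1 + 2·m_2 = 6(Δ_1 - Δ_0) = -39
  2·m_1 + 8·m_2 + 2·m_3 = 6(Δ_2 - Δ_1) = 3
Clamped end conditions give two more equations: 2h_0·m_0 + h_0·m_1 = 6(Δ_0 - S'(1)) = 9 and h_2·m_2 + 2h_2·m_3 = 6(S'(7) - Δ_2) = 9.
Hence m_0 = 28/5, m_1 = -67/10, m_2 = 17/10, m_3 = 7/5.

1.7000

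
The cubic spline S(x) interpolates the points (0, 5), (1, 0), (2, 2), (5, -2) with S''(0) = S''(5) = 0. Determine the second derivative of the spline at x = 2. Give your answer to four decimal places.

-3.9355

Put m_i = S'' at the i-th knot. Here h = (1, 1, 3) and Δ = (-5, 2, -4/3), so the interior equations h_(i-1)·m_(i-1) + 2(h_(i-1)+h_i)·m_i + h_i·m_(i+1) = 6(Δ_i − Δ_(i-1)) read
  1·m_0 + 4·m_1 + 1·m_2 = 6(Δ_1 - Δ_0) = 42
  1·m_1 + 8·m_2 + 3·m_3 = 6(Δ_2 - Δ_1) = -20
Natural end conditions: m_0 = m_3 = 0.
Solving the tridiagonal system: m_0 = 0, m_1 = 356/31, m_2 = -122/31, m_3 = 0.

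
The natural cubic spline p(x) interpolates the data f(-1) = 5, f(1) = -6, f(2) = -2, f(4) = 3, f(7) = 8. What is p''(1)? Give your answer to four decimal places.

Let M_i = p''(x_i). Step sizes h_i = 2, 1, 2, 3; slopes of the chords Δ_i = (y_(i+1) - y_i)/h_i = -11/2, 4, 5/2, 5/3.
  2·M_0 + 6·M_1 + 1·M_2 = 6(Δ_1 - Δ_0) = 57
  1·M_1 + 6·M_2 + 2·M_3 = 6(Δ_2 - Δ_1) = -9
  2·M_2 + 10·M_3 + 3·M_4 = 6(Δ_3 - Δ_2) = -5
Natural end conditions: M_0 = M_4 = 0.
Forward elimination and back-substitution give M_0 = 0, M_1 = 1636/163, M_2 = -525/163, M_3 = 47/326, M_4 = 0.

10.0368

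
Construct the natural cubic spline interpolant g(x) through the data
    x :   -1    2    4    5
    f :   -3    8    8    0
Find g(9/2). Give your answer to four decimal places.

4.4866

Put M_i = g'' at the i-th knot. Here h = (3, 2, 1) and Δ = (11/3, 0, -8), so the interior equations h_(i-1)·M_(i-1) + 2(h_(i-1)+h_i)·M_i + h_i·M_(i+1) = 6(Δ_i − Δ_(i-1)) read
  3·M_0 + 10·M_1 + 2·M_2 = 6(Δ_1 - Δ_0) = -22
  2·M_1 + 6·M_2 + 1·M_3 = 6(Δ_2 - Δ_1) = -48
Natural end conditions: M_0 = M_3 = 0.
Hence M_0 = 0, M_1 = -9/14, M_2 = -109/14, M_3 = 0.
On [4, 5], g(x) = 8 - 227/42·(x - 4) - 109/28·(x - 4)² + 109/84·(x - 4)³.
With (x - 4) = 1/2: g(9/2) = 1005/224.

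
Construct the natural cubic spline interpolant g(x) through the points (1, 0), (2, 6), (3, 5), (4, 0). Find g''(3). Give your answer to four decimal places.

Put M_i = g'' at the i-th knot. Here h = (1, 1, 1) and Δ = (6, -1, -5), so the interior equations h_(i-1)·M_(i-1) + 2(h_(i-1)+h_i)·M_i + h_i·M_(i+1) = 6(Δ_i − Δ_(i-1)) read
  1·M_0 + 4·M_1 + 1·M_2 = 6(Δ_1 - Δ_0) = -42
  1·M_1 + 4·M_2 + 1·M_3 = 6(Δ_2 - Δ_1) = -24
Natural end conditions: M_0 = M_3 = 0.
Forward elimination and back-substitution give M_0 = 0, M_1 = -48/5, M_2 = -18/5, M_3 = 0.

-3.6000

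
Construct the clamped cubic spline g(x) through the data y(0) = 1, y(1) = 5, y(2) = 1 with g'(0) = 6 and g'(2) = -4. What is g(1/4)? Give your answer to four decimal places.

2.4922

Put M_i = g'' at the i-th knot. Here h = (1, 1) and Δ = (4, -4), so the interior equations h_(i-1)·M_(i-1) + 2(h_(i-1)+h_i)·M_i + h_i·M_(i+1) = 6(Δ_i − Δ_(i-1)) read
  1·M_0 + 4·M_1 + 1·M_2 = 6(Δ_1 - Δ_0) = -48
Clamped end conditions give two more equations: 2h_0·M_0 + h_0·M_1 = 6(Δ_0 - g'(0)) = -12 and h_1·M_1 + 2h_1·M_2 = 6(g'(2) - Δ_1) = 0.
Solving the tridiagonal system: M_0 = 1, M_1 = -14, M_2 = 7.
On [0, 1], g(x) = 1 + 6·x + 1/2·x² - 5/2·x³.
With x = 1/4: g(1/4) = 319/128.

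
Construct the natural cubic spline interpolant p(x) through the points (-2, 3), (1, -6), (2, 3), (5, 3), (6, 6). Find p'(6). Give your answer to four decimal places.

4.0208

Let M_i = p''(x_i). Step sizes h_i = 3, 1, 3, 1; slopes of the chords Δ_i = (y_(i+1) - y_i)/h_i = -3, 9, 0, 3.
  3·M_0 + 8·M_1 + 1·M_2 = 6(Δ_1 - Δ_0) = 72
  1·M_1 + 8·M_2 + 3·M_3 = 6(Δ_2 - Δ_1) = -54
  3·M_2 + 8·M_3 + 1·M_4 = 6(Δ_3 - Δ_2) = 18
Natural end conditions: M_0 = M_4 = 0.
Hence M_0 = 0, M_1 = 247/24, M_2 = -31/3, M_3 = 49/8, M_4 = 0.
On [5, 6], p'(x) = b_3 + 2c_3·(x - 5) + 3d_3·(x - 5)² with b_3 = Δ_3 - h_3(2M_3 + M_4)/6 = 23/24, c_3 = M_3/2 = 49/16, d_3 = (M_4 - M_3)/(6h_3) = -49/48. So p'(6) = 193/48.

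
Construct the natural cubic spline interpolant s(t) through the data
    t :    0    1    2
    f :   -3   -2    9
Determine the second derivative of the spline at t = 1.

15

Write M_i for s''(x_i). With h_i = 1, 1 and divided differences Δ_i = 1, 11, the continuity of s' gives the tridiagonal system
  1·M_0 + 4·M_1 + 1·M_2 = 6(Δ_1 - Δ_0) = 60
Natural end conditions: M_0 = M_2 = 0.
Forward elimination and back-substitution give M_0 = 0, M_1 = 15, M_2 = 0.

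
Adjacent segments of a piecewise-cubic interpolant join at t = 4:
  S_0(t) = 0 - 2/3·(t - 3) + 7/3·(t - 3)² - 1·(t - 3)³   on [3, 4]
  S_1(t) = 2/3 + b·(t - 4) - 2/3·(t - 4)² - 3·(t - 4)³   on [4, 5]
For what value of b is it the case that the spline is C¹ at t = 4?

1

S_0'(t) = -2/3 + 14/3·(t - 3) - 3·(t - 3)², so S_0'(4) = 1. On the right, S_1'(4) = b, so b = 1.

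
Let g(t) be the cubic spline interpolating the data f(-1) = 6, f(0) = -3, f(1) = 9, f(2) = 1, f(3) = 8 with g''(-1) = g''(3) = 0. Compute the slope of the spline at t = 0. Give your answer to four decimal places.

5.6429

Let m_i = g''(x_i). Step sizes h_i = 1, 1, 1, 1; slopes of the chords Δ_i = (y_(i+1) - y_i)/h_i = -9, 12, -8, 7.
  1·m_0 + 4·m_1 + 1·m_2 = 6(Δ_1 - Δ_0) = 126
  1·m_1 + 4·m_2 + 1·m_3 = 6(Δ_2 - Δ_1) = -120
  1·m_2 + 4·m_3 + 1·m_4 = 6(Δ_3 - Δ_2) = 90
Natural end conditions: m_0 = m_4 = 0.
Hence m_0 = 0, m_1 = 615/14, m_2 = -348/7, m_3 = 489/14, m_4 = 0.
On [0, 1], g'(t) = b_1 + 2c_1·t + 3d_1·t² with b_1 = Δ_1 - h_1(2m_1 + m_2)/6 = 79/14, c_1 = m_1/2 = 615/28, d_1 = (m_2 - m_1)/(6h_1) = -437/28. So g'(0) = 79/14.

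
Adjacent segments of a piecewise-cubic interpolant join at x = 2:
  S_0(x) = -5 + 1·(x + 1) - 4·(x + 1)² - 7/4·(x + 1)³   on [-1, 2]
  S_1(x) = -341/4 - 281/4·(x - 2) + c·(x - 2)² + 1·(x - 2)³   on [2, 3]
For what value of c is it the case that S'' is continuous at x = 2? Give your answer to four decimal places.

-19.7500

S_0''(x) = -8 - 21/2·(x + 1), so S_0''(2) = -79/2. On the right, S_1''(2) = 2c, so c = -79/4.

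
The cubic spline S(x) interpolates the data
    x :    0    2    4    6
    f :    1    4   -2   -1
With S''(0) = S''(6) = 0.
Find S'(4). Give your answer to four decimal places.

Let M_i = S''(x_i). Step sizes h_i = 2, 2, 2; slopes of the chords Δ_i = (y_(i+1) - y_i)/h_i = 3/2, -3, 1/2.
  2·M_0 + 8·M_1 + 2·M_2 = 6(Δ_1 - Δ_0) = -27
  2·M_1 + 8·M_2 + 2·M_3 = 6(Δ_2 - Δ_1) = 21
Natural end conditions: M_0 = M_3 = 0.
Solving the tridiagonal system: M_0 = 0, M_1 = -43/10, M_2 = 37/10, M_3 = 0.
On [4, 6], S'(x) = b_2 + 2c_2·(x - 4) + 3d_2·(x - 4)² with b_2 = Δ_2 - h_2(2M_2 + M_3)/6 = -59/30, c_2 = M_2/2 = 37/20, d_2 = (M_3 - M_2)/(6h_2) = -37/120. So S'(4) = -59/30.

-1.9667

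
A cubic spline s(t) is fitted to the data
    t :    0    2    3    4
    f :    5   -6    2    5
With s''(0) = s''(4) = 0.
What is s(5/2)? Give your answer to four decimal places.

-2.2527

Put M_i = s'' at the i-th knot. Here h = (2, 1, 1) and Δ = (-11/2, 8, 3), so the interior equations h_(i-1)·M_(i-1) + 2(h_(i-1)+h_i)·M_i + h_i·M_(i+1) = 6(Δ_i − Δ_(i-1)) read
  2·M_0 + 6·M_1 + 1·M_2 = 6(Δ_1 - Δ_0) = 81
  1·M_1 + 4·M_2 + 1·M_3 = 6(Δ_2 - Δ_1) = -30
Natural end conditions: M_0 = M_3 = 0.
Solving: M_0 = 0, M_1 = 354/23, M_2 = -261/23, M_3 = 0.
On [2, 3], s(t) = -6 + 219/46·(t - 2) + 177/23·(t - 2)² - 205/46·(t - 2)³.
With (t - 2) = 1/2: s(5/2) = -829/368.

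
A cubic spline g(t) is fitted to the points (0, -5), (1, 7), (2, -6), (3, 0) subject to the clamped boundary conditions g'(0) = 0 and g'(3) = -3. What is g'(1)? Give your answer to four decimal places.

0.4000

Write M_i for g''(x_i). With h_i = 1, 1, 1 and divided differences Δ_i = 12, -13, 6, the continuity of g' gives the tridiagonal system
  1·M_0 + 4·M_1 + 1·M_2 = 6(Δ_1 - Δ_0) = -150
  1·M_1 + 4·M_2 + 1·M_3 = 6(Δ_2 - Δ_1) = 114
Clamped end conditions give two more equations: 2h_0·M_0 + h_0·M_1 = 6(Δ_0 - g'(0)) = 72 and h_2·M_2 + 2h_2·M_3 = 6(g'(3) - Δ_2) = -54.
Solving the tridiagonal system: M_0 = 356/5, M_1 = -352/5, M_2 = 302/5, M_3 = -286/5.
On [1, 2], g'(t) = b_1 + 2c_1·(t - 1) + 3d_1·(t - 1)² with b_1 = Δ_1 - h_1(2M_1 + M_2)/6 = 2/5, c_1 = M_1/2 = -176/5, d_1 = (M_2 - M_1)/(6h_1) = 109/5. So g'(1) = 2/5.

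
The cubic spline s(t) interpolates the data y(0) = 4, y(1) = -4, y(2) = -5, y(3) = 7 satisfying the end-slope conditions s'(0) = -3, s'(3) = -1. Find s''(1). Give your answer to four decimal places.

7.3333

Write σ_i for s''(x_i). With h_i = 1, 1, 1 and divided differences Δ_i = -8, -1, 12, the continuity of s' gives the tridiagonal system
  1·σ_0 + 4·σ_1 + 1·σ_2 = 6(Δ_1 - Δ_0) = 42
  1·σ_1 + 4·σ_2 + 1·σ_3 = 6(Δ_2 - Δ_1) = 78
Clamped end conditions give two more equations: 2h_0·σ_0 + h_0·σ_1 = 6(Δ_0 - s'(0)) = -30 and h_2·σ_2 + 2h_2·σ_3 = 6(s'(3) - Δ_2) = -78.
Solving: σ_0 = -56/3, σ_1 = 22/3, σ_2 = 94/3, σ_3 = -164/3.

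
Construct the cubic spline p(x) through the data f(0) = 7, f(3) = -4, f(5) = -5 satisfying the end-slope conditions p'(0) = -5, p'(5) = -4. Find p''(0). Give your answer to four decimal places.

-0.3667

Let m_i = p''(x_i). Step sizes h_i = 3, 2; slopes of the chords Δ_i = (y_(i+1) - y_i)/h_i = -11/3, -1/2.
  3·m_0 + 10·m_1 + 2·m_2 = 6(Δ_1 - Δ_0) = 19
Clamped end conditions give two more equations: 2h_0·m_0 + h_0·m_1 = 6(Δ_0 - p'(0)) = 8 and h_1·m_1 + 2h_1·m_2 = 6(p'(5) - Δ_1) = -21.
Solving: m_0 = -11/30, m_1 = 17/5, m_2 = -139/20.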